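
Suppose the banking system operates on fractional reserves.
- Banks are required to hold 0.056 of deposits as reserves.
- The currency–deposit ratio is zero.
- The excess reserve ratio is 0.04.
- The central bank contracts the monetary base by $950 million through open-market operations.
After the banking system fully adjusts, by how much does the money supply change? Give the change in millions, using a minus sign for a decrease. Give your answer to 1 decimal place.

The money multiplier is m = 1 / (rr + e) = 1 / (0.056 + 0.04) ≈ 10.41667.
The sale removes 950 million of base, so ΔM = m × ΔMB = 10.41667 × (−950) = -9895.8365 million.

-9895.8 million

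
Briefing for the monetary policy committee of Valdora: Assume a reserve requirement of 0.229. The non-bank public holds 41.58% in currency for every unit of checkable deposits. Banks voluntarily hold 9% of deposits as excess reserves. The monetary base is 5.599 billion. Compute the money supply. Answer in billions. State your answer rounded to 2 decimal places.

10.79 billion

The money multiplier is m = (1 + c) / (rr + e + c) = (1 + 0.4158) / (0.229 + 0.09 + 0.4158) ≈ 1.9268.
So M = m × MB = 1.9268 × 5.599 ≈ 10.7882 billion.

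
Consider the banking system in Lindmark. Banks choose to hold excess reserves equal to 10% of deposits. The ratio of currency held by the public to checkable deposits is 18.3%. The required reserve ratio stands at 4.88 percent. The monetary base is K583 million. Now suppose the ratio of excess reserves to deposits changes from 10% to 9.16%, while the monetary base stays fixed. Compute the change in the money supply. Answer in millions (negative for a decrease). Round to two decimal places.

Initially m₁ = (1 + 0.183) / (0.0488 + 0.1 + 0.183) ≈ 3.565401, so M₁ = 3.565401 × 583 ≈ 2078.6288 million.
After the change m₂ = (1 + 0.183) / (0.0488 + 0.0916 + 0.183) ≈ 3.658009, so M₂ = 3.658009 × 583 ≈ 2132.6192 million.
ΔM = M₂ − M₁ = 2132.6192 − 2078.6288 = 53.9904 million.

K53.99 million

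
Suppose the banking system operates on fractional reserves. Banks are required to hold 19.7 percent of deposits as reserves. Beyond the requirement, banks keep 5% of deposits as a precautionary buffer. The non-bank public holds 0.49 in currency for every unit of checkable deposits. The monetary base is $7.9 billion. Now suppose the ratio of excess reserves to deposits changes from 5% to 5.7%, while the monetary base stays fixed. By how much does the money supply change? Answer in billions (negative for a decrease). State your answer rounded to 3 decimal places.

-0.150 billion

Initially m₁ = (1 + 0.49) / (0.197 + 0.05 + 0.49) ≈ 2.02171, so M₁ = 2.02171 × 7.9 ≈ 15.9715 billion.
After the change m₂ = (1 + 0.49) / (0.197 + 0.057 + 0.49) ≈ 2.00269, so M₂ = 2.00269 × 7.9 ≈ 15.8213 billion.
ΔM = M₂ − M₁ = 15.8213 − 15.9715 = -0.1502 billion.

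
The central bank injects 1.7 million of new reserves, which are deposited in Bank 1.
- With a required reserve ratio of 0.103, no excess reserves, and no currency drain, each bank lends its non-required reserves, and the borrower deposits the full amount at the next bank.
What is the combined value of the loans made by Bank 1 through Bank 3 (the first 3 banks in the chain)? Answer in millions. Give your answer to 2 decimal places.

4.12 million

Bank i lends (1 − rr)^i of the original deposit: Bank 1 lends 1.7·0.8970 = 1.5249, Bank 2 lends 1.7·0.8970² ≈ 1.3678, and so on.
Summing a geometric series: total = 1.7·[0.8970·(1 − 0.8970^3) / (1 − 0.8970)] ≈ 4.1197 million.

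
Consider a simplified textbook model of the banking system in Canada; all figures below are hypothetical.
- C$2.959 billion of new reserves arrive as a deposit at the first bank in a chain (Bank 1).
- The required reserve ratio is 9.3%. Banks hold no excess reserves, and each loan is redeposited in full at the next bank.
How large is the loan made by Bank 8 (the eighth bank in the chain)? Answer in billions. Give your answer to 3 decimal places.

C$1.355 billion

Each bank lends a fraction (1 − rr) = 0.9070 of the deposit it receives, so Bank 8 receives 2.959·0.9070^7 and lends 2.959·0.9070^8 ≈ 1.3552 billion.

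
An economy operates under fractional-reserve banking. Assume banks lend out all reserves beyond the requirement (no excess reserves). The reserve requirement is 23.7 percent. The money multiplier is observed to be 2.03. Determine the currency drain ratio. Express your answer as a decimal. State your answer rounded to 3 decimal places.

0.504

Using m = 2.03. From m = (1 + c)/(c + rr + e), rearranging gives 1 + c = m·(c + rr + e), so c·(1 − m) = m·(rr + e) − 1.
Hence c = [m·(rr + e) − 1]/(1 − m) = [2.03 × (0.237 + 0) − 1] / (1 − 2.03) ≈ 0.503777.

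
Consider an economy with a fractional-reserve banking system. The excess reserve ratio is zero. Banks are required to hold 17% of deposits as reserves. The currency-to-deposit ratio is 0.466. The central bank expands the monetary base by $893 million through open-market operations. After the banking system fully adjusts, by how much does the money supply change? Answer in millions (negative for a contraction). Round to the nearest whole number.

The money multiplier is m = (1 + c) / (rr + c) = (1 + 0.466) / (0.17 + 0.466) ≈ 2.3050.
The purchase adds 893 million of base, so ΔM = m × ΔMB = 2.3050 × (+893) = 2058.365 million.

$2058 million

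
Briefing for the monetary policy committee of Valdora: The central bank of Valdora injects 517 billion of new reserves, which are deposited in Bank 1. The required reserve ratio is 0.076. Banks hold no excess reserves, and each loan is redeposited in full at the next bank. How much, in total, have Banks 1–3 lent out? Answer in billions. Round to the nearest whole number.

1327 billion

Bank i lends (1 − rr)^i of the original deposit: Bank 1 lends 517·0.9240 = 477.7080, Bank 2 lends 517·0.9240² ≈ 441.4022, and so on.
Summing a geometric series: total = 517·[0.9240·(1 − 0.9240^3) / (1 − 0.9240)] ≈ 1326.9658 billion.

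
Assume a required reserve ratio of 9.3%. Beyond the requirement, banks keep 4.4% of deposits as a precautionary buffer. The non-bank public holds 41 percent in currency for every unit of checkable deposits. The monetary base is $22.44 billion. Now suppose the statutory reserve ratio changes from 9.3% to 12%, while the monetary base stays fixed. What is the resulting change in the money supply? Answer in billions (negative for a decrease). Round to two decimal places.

Initially m₁ = (1 + 0.41) / (0.093 + 0.044 + 0.41) ≈ 2.57770, so M₁ = 2.57770 × 22.44 ≈ 57.8436 billion.
After the change m₂ = (1 + 0.41) / (0.12 + 0.044 + 0.41) ≈ 2.45645, so M₂ = 2.45645 × 22.44 ≈ 55.1227 billion.
ΔM = M₂ − M₁ = 55.1227 − 57.8436 = -2.7209 billion.

-2.72 billion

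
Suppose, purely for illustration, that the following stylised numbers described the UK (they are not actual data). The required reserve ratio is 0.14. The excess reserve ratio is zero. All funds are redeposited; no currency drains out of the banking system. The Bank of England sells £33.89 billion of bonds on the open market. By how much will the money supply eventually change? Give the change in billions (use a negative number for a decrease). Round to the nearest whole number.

The simple money multiplier is m = 1/rr = 1/0.14 ≈ 7.1429.
An open-market sale reduces the monetary base by 33.89 billion, so ΔM = m × ΔMB = 7.1429 × (−33.89) ≈ -242.0729 billion.

-242 billion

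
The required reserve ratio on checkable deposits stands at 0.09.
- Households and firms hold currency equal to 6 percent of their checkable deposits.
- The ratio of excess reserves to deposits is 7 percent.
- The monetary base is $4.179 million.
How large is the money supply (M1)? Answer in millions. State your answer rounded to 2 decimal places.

The money multiplier is m = (1 + c) / (rr + e + c) = (1 + 0.06) / (0.09 + 0.07 + 0.06) ≈ 4.8182.
So M = m × MB = 4.8182 × 4.179 ≈ 20.1353 million.

$20.14 million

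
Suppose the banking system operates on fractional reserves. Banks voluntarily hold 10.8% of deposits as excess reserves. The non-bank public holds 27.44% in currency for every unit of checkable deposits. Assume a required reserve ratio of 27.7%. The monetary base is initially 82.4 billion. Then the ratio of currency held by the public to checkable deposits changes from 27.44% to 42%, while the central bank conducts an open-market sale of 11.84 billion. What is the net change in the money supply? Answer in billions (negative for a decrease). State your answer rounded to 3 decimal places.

-34.786 billion

Before: m₁ = (1 + 0.2744) / (0.277 + 0.108 + 0.2744) ≈ 1.932666, MB₁ = 82.4, so M₁ = 1.932666 × 82.4 ≈ 159.2517 billion.
After: m₂ = (1 + 0.42) / (0.277 + 0.108 + 0.42) ≈ 1.763975, MB₂ = 82.4 − 11.84 = 70.56, so M₂ = 1.763975 × 70.56 ≈ 124.4661 billion.
ΔM = M₂ − M₁ = 124.4661 − 159.2517 = -34.7856 billion.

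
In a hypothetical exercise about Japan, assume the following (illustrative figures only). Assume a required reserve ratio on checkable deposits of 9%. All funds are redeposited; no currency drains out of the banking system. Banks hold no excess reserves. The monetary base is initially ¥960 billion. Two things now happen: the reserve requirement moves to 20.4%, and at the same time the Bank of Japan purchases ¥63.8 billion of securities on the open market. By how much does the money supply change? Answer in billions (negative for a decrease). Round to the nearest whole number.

Before: m₁ = 1 / (0.09) ≈ 11.11111, MB₁ = 960, so M₁ = 11.11111 × 960 = 10666.6656 billion.
After: m₂ = 1 / (0.204) ≈ 4.90196, MB₂ = 960 + 63.8 = 1023.8, so M₂ = 4.90196 × 1023.8 ≈ 5018.6266 billion.
ΔM = M₂ − M₁ = 5018.6266 − 10666.6656 = -5648.039 billion.

-5648 billion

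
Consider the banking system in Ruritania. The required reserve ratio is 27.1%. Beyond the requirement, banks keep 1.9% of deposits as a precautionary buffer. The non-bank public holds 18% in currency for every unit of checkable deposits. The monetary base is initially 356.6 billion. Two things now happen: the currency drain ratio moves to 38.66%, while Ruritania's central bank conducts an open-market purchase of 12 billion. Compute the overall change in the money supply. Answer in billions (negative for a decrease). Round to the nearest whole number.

-140 billion

Before: m₁ = (1 + 0.18) / (0.271 + 0.019 + 0.18) ≈ 2.5106, MB₁ = 356.6, so M₁ = 2.5106 × 356.6 ≈ 895.28 billion.
After: m₂ = (1 + 0.3866) / (0.271 + 0.019 + 0.3866) ≈ 2.0494, MB₂ = 356.6 + 12 = 368.6, so M₂ = 2.0494 × 368.6 ≈ 755.4088 billion.
ΔM = M₂ − M₁ = 755.4088 − 895.28 = -139.8712 billion.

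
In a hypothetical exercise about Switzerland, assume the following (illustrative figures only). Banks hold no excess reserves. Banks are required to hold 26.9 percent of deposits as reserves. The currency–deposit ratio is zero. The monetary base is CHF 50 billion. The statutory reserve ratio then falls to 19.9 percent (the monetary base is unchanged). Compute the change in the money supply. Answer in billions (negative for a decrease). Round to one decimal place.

CHF 65.4 billion

Initially m₁ = 1 / (0.269) ≈ 3.7175, so M₁ = 3.7175 × 50 = 185.875 billion.
After the change m₂ = 1 / (0.199) ≈ 5.0251, so M₂ = 5.0251 × 50 = 251.255 billion.
ΔM = M₂ − M₁ = 251.255 − 185.875 = 65.38 billion.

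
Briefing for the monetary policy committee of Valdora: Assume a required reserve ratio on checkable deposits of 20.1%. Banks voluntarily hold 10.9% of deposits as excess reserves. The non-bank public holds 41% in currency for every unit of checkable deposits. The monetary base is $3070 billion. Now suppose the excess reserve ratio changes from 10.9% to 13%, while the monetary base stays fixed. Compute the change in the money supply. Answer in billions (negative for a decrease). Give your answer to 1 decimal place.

Initially m₁ = (1 + 0.41) / (0.201 + 0.109 + 0.41) ≈ 1.958333, so M₁ = 1.958333 × 3070 ≈ 6012.0823 billion.
After the change m₂ = (1 + 0.41) / (0.201 + 0.13 + 0.41) ≈ 1.902834, so M₂ = 1.902834 × 3070 ≈ 5841.7004 billion.
ΔM = M₂ − M₁ = 5841.7004 − 6012.0823 = -170.3819 billion.

-170.4 billion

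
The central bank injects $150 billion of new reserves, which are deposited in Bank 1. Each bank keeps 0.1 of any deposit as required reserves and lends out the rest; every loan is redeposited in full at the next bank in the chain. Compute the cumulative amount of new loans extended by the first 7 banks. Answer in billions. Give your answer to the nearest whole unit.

Bank i lends (1 − rr)^i of the original deposit: Bank 1 lends 150·0.9000 = 135.0000, Bank 2 lends 150·0.9000² = 121.5000, and so on.
Summing a geometric series: total = 150·[0.9000·(1 − 0.9000^7) / (1 − 0.9000)] ≈ 704.2992 billion.

$704 billion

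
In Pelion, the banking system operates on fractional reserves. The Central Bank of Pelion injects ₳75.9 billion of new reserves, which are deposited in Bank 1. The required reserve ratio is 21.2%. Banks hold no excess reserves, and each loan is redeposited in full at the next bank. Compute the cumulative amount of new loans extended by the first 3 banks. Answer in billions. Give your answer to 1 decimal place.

₳144.1 billion

Bank i lends (1 − rr)^i of the original deposit: Bank 1 lends 75.9·0.7880 = 59.8092, Bank 2 lends 75.9·0.7880² ≈ 47.1296, and so on.
Summing a geometric series: total = 75.9·[0.7880·(1 − 0.7880^3) / (1 − 0.7880)] ≈ 144.0770 billion.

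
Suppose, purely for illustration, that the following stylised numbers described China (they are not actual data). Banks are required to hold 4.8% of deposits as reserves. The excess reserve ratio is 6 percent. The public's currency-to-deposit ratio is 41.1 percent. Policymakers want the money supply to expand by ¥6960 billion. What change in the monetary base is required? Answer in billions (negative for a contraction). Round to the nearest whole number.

The money multiplier is m = (1 + c) / (rr + e + c) = (1 + 0.411) / (0.048 + 0.06 + 0.411) ≈ 2.71869.
ΔMB = ΔM / m = (+6960) / 2.71869 ≈ 2560.0565 billion.

¥2560 billion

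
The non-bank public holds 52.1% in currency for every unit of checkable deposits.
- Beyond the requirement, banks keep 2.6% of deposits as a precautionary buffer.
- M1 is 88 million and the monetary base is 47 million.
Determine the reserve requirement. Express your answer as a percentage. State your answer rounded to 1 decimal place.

26.5%

Using m = M/MB = 88/47 ≈ 1.872340. Since m = (1 + c)/(c + rr + e), the denominator satisfies c + rr + e = (1 + c)/m = (1 + 0.521) / 1.872340 ≈ 0.812352.
With c = 0.521 and e = 0.026, the reserve requirement is 0.812352 − 0.521 − 0.026 = 0.265352.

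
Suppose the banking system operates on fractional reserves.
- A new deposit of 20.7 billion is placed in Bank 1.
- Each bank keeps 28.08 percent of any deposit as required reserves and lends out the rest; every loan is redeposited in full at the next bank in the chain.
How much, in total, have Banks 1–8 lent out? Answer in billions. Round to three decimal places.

49.223 billion

Bank i lends (1 − rr)^i of the original deposit: Bank 1 lends 20.7·0.7192 ≈ 14.8874, Bank 2 lends 20.7·0.7192² ≈ 10.7070, and so on.
Summing a geometric series: total = 20.7·[0.7192·(1 − 0.7192^8) / (1 − 0.7192)] ≈ 49.2229 billion.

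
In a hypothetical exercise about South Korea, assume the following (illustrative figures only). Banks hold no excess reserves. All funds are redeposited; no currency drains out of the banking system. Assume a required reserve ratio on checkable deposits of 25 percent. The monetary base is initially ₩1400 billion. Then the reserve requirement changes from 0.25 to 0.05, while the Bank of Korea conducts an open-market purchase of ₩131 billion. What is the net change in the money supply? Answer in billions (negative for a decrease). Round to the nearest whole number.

Before: m₁ = 1 / (0.25) = 4, MB₁ = 1400, so M₁ = 4 × 1400 = 5600 billion.
After: m₂ = 1 / (0.05) = 20, MB₂ = 1400 + 131 = 1531, so M₂ = 20 × 1531 = 30620 billion.
ΔM = M₂ − M₁ = 30620 − 5600 = 25020 billion.

₩25020 billion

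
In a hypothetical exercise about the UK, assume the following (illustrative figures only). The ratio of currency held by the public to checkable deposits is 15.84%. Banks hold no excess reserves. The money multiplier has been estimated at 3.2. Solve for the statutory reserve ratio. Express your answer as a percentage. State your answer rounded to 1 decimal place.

20.4%

Using m = 3.2. Since m = (1 + c)/(c + rr + e), the denominator satisfies c + rr + e = (1 + c)/m = (1 + 0.1584) / 3.2 = 0.362000.
With c = 0.1584 and e = 0, the statutory reserve ratio is 0.362000 − 0.1584 − 0 = 0.2036.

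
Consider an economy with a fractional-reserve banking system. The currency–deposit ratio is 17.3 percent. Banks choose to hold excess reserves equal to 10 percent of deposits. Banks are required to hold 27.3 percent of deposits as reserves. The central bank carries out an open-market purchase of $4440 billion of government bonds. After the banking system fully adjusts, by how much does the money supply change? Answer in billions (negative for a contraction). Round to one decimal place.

$9538.7 billion

The money multiplier is m = (1 + c) / (rr + e + c) = (1 + 0.173) / (0.273 + 0.1 + 0.173) ≈ 2.148352.
The purchase adds 4440 billion of base, so ΔM = m × ΔMB = 2.148352 × (+4440) ≈ 9538.6829 billion.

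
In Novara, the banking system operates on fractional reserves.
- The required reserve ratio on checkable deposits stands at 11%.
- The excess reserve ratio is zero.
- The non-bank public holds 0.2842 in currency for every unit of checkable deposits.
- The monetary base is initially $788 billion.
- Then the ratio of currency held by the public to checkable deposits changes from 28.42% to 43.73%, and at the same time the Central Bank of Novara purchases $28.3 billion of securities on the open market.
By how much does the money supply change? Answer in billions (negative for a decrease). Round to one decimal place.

Before: m₁ = (1 + 0.2842) / (0.11 + 0.2842) ≈ 3.25774, MB₁ = 788, so M₁ = 3.25774 × 788 ≈ 2567.0991 billion.
After: m₂ = (1 + 0.4373) / (0.11 + 0.4373) ≈ 2.62616, MB₂ = 788 + 28.3 = 816.3, so M₂ = 2.62616 × 816.3 ≈ 2143.7344 billion.
ΔM = M₂ − M₁ = 2143.7344 − 2567.0991 = -423.3647 billion.

-423.4 billion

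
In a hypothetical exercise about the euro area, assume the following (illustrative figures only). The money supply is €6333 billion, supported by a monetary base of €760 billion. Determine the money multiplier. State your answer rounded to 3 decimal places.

The money multiplier is m = M / MB = 6333 / 760 ≈ 8.33289.

8.333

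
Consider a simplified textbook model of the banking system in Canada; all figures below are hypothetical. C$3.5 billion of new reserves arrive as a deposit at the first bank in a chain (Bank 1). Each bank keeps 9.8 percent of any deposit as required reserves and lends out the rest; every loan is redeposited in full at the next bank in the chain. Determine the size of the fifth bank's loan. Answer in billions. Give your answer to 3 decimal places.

C$2.090 billion

Each bank lends a fraction (1 − rr) = 0.9020 of the deposit it receives, so Bank 5 receives 3.5·0.9020^4 and lends 3.5·0.9020^5 ≈ 2.0898 billion.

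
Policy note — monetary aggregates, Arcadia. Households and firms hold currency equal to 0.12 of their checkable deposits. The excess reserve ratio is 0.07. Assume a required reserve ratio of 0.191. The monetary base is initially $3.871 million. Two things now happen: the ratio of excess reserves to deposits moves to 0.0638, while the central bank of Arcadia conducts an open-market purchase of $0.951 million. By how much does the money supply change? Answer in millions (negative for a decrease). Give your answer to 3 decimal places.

Before: m₁ = (1 + 0.12) / (0.191 + 0.07 + 0.12) ≈ 2.93963, MB₁ = 3.871, so M₁ = 2.93963 × 3.871 ≈ 11.3793 million.
After: m₂ = (1 + 0.12) / (0.191 + 0.0638 + 0.12) ≈ 2.98826, MB₂ = 3.871 + 0.951 = 4.822, so M₂ = 2.98826 × 4.822 ≈ 14.4094 million.
ΔM = M₂ − M₁ = 14.4094 − 11.3793 = 3.0301 million.

$3.030 million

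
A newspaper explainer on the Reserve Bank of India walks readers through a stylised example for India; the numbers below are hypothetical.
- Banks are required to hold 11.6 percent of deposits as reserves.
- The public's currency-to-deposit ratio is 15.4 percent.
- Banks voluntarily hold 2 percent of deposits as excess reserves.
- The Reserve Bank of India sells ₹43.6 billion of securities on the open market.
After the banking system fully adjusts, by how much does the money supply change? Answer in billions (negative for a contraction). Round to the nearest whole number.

-173 billion

The money multiplier is m = (1 + c) / (rr + e + c) = (1 + 0.154) / (0.116 + 0.02 + 0.154) ≈ 3.9793.
The sale removes 43.6 billion of base, so ΔM = m × ΔMB = 3.9793 × (−43.6) ≈ -173.4975 billion.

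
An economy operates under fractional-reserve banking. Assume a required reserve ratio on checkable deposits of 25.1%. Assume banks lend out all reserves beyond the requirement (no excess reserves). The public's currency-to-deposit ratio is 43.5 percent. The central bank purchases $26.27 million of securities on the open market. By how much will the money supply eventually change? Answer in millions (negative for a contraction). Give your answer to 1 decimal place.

The money multiplier is m = (1 + c) / (rr + c) = (1 + 0.435) / (0.251 + 0.435) ≈ 2.0918.
The purchase adds 26.27 million of base, so ΔM = m × ΔMB = 2.0918 × (+26.27) ≈ 54.9516 million.

$55.0 million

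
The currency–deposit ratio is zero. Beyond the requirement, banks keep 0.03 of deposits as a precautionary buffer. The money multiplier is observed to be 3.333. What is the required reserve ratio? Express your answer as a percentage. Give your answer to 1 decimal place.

27.0%

Using m = 3.333. Since m = (1 + c)/(c + rr + e), the denominator satisfies c + rr + e = (1 + c)/m = (1 + 0) / 3.333 ≈ 0.300030.
With c = 0 and e = 0.03, the required reserve ratio is 0.300030 − 0 − 0.03 = 0.27003.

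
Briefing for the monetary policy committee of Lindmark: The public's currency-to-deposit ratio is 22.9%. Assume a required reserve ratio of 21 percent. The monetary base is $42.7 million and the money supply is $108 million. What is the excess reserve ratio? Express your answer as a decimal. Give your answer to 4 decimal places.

0.0469

Using m = M/MB = 108/42.7 ≈ 2.529274. Since m = (1 + c)/(c + rr + e), the denominator satisfies c + rr + e = (1 + c)/m = (1 + 0.229) / 2.529274 ≈ 0.485910.
With c = 0.229 and rr = 0.21, the excess reserve ratio is 0.485910 − 0.229 − 0.21 = 0.04691.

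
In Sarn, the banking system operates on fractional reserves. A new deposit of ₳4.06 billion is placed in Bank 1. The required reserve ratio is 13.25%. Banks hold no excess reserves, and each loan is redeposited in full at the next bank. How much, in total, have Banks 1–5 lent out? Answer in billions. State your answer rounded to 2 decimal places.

Bank i lends (1 − rr)^i of the original deposit: Bank 1 lends 4.06·0.8675 ≈ 3.5220, Bank 2 lends 4.06·0.8675² ≈ 3.0554, and so on.
Summing a geometric series: total = 4.06·[0.8675·(1 − 0.8675^5) / (1 − 0.8675)] ≈ 13.5220 billion.

₳13.52 billion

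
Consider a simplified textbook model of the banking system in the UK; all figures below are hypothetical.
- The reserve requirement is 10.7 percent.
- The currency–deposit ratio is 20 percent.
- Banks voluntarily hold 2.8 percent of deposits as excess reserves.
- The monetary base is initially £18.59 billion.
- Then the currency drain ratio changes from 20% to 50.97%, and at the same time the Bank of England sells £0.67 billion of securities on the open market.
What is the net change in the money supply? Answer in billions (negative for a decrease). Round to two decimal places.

-24.63 billion

Before: m₁ = (1 + 0.2) / (0.107 + 0.028 + 0.2) ≈ 3.58209, MB₁ = 18.59, so M₁ = 3.58209 × 18.59 ≈ 66.5911 billion.
After: m₂ = (1 + 0.5097) / (0.107 + 0.028 + 0.5097) ≈ 2.34171, MB₂ = 18.59 − 0.67 = 17.92, so M₂ = 2.34171 × 17.92 ≈ 41.9634 billion.
ΔM = M₂ − M₁ = 41.9634 − 66.5911 = -24.6277 billion.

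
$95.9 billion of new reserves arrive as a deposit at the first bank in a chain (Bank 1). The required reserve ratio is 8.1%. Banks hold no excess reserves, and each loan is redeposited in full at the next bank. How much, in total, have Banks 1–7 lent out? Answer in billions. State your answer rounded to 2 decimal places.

$485.69 billion

Bank i lends (1 − rr)^i of the original deposit: Bank 1 lends 95.9·0.9190 = 88.1321, Bank 2 lends 95.9·0.9190² ≈ 80.9934, and so on.
Summing a geometric series: total = 95.9·[0.9190·(1 − 0.9190^7) / (1 − 0.9190)] ≈ 485.6885 billion.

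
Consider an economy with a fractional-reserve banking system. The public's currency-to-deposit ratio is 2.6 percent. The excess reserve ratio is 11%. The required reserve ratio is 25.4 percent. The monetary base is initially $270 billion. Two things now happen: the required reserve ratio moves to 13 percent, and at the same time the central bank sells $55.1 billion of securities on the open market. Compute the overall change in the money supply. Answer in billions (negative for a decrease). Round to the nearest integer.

$119 billion

Before: m₁ = (1 + 0.026) / (0.254 + 0.11 + 0.026) ≈ 2.6308, MB₁ = 270, so M₁ = 2.6308 × 270 = 710.316 billion.
After: m₂ = (1 + 0.026) / (0.13 + 0.11 + 0.026) ≈ 3.8571, MB₂ = 270 − 55.1 = 214.9, so M₂ = 3.8571 × 214.9 ≈ 828.8908 billion.
ΔM = M₂ − M₁ = 828.8908 − 710.316 = 118.5748 billion.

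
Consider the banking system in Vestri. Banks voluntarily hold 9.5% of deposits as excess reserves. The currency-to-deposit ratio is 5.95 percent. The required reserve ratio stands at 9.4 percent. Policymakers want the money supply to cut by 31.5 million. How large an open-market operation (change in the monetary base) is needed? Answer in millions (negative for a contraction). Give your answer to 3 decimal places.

The money multiplier is m = (1 + c) / (rr + e + c) = (1 + 0.0595) / (0.094 + 0.095 + 0.0595) ≈ 4.263581.
ΔMB = ΔM / m = (−31.5) / 4.263581 ≈ -7.3882 million.

-7.388 million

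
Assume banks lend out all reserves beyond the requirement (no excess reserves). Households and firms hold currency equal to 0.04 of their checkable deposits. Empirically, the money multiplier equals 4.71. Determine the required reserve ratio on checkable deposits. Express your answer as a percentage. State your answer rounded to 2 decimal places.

Using m = 4.71. Since m = (1 + c)/(c + rr + e), the denominator satisfies c + rr + e = (1 + c)/m = (1 + 0.04) / 4.71 ≈ 0.220807.
With c = 0.04 and e = 0, the required reserve ratio on checkable deposits is 0.220807 − 0.04 − 0 = 0.180807.

18.08%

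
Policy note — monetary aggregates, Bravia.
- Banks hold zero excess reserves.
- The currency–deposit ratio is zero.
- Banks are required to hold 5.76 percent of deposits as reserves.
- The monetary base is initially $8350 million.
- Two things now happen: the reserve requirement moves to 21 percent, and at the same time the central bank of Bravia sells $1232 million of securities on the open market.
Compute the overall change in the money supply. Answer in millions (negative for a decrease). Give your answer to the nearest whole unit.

-111070 million

Before: m₁ = 1 / (0.0576) ≈ 17.36111, MB₁ = 8350, so M₁ = 17.36111 × 8350 = 144965.2685 million.
After: m₂ = 1 / (0.21) ≈ 4.76190, MB₂ = 8350 − 1232 = 7118, so M₂ = 4.76190 × 7118 = 33895.2042 million.
ΔM = M₂ − M₁ = 33895.2042 − 144965.2685 = -111070.0643 million.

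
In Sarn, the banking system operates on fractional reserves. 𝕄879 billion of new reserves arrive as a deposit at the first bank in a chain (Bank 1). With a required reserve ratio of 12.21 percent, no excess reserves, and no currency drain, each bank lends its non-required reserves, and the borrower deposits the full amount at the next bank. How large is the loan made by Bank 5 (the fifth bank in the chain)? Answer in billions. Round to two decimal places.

𝕄458.37 billion

Each bank lends a fraction (1 − rr) = 0.8779 of the deposit it receives, so Bank 5 receives 879·0.8779^4 and lends 879·0.8779^5 ≈ 458.3678 billion.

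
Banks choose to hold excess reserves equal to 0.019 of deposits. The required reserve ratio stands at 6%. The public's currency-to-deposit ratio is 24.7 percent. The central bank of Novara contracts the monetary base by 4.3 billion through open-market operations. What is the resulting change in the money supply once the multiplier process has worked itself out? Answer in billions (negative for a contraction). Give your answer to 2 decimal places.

-16.45 billion

The money multiplier is m = (1 + c) / (rr + e + c) = (1 + 0.247) / (0.06 + 0.019 + 0.247) ≈ 3.8252.
The sale removes 4.3 billion of base, so ΔM = m × ΔMB = 3.8252 × (−4.3) ≈ -16.4484 billion.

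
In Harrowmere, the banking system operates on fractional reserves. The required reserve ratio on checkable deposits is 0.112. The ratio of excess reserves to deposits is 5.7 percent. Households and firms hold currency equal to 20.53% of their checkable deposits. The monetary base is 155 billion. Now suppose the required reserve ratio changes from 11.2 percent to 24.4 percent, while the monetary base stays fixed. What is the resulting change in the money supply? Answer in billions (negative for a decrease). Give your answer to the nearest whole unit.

-130 billion

Initially m₁ = (1 + 0.2053) / (0.112 + 0.057 + 0.2053) ≈ 3.2201, so M₁ = 3.2201 × 155 = 499.1155 billion.
After the change m₂ = (1 + 0.2053) / (0.244 + 0.057 + 0.2053) ≈ 2.3806, so M₂ = 2.3806 × 155 = 368.993 billion.
ΔM = M₂ − M₁ = 368.993 − 499.1155 = -130.1225 billion.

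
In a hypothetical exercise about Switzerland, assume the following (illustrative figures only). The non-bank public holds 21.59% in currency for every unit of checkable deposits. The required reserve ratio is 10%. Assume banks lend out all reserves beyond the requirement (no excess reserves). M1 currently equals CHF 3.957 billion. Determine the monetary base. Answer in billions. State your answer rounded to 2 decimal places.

CHF 1.03 billion

The money multiplier is m = (1 + c) / (rr + c) = (1 + 0.2159) / (0.1 + 0.2159) ≈ 3.8490.
MB = M / m = 3.957 / 3.8490 ≈ 1.0281 billion.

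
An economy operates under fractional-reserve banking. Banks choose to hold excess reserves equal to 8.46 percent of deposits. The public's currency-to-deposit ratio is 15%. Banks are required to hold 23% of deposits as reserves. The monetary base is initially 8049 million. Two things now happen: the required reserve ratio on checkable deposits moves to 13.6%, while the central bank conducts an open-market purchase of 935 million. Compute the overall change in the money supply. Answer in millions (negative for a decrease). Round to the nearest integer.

7955 million

Before: m₁ = (1 + 0.15) / (0.23 + 0.0846 + 0.15) ≈ 2.47525, MB₁ = 8049, so M₁ = 2.47525 × 8049 ≈ 19923.2873 million.
After: m₂ = (1 + 0.15) / (0.136 + 0.0846 + 0.15) ≈ 3.10308, MB₂ = 8049 + 935 = 8984, so M₂ = 3.10308 × 8984 ≈ 27878.0707 million.
ΔM = M₂ − M₁ = 27878.0707 − 19923.2873 = 7954.7834 million.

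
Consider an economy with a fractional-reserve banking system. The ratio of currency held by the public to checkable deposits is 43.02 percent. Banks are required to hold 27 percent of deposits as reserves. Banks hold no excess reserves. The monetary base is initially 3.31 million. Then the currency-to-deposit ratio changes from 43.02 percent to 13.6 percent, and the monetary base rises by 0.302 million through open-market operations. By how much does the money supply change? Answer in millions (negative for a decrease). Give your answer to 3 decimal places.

3.346 million

Before: m₁ = (1 + 0.4302) / (0.27 + 0.4302) ≈ 2.04256, MB₁ = 3.31, so M₁ = 2.04256 × 3.31 ≈ 6.7609 million.
After: m₂ = (1 + 0.136) / (0.27 + 0.136) ≈ 2.79803, MB₂ = 3.31 + 0.302 = 3.612, so M₂ = 2.79803 × 3.612 ≈ 10.1065 million.
ΔM = M₂ − M₁ = 10.1065 − 6.7609 = 3.3456 million.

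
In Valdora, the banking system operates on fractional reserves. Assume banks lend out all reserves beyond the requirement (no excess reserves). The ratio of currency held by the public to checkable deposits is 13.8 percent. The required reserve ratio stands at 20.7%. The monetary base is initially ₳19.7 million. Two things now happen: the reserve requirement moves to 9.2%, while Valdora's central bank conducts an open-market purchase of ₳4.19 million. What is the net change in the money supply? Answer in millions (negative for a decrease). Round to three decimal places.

Before: m₁ = (1 + 0.138) / (0.207 + 0.138) ≈ 3.298551, MB₁ = 19.7, so M₁ = 3.298551 × 19.7 ≈ 64.9815 million.
After: m₂ = (1 + 0.138) / (0.092 + 0.138) ≈ 4.947826, MB₂ = 19.7 + 4.19 = 23.89, so M₂ = 4.947826 × 23.89 ≈ 118.2036 million.
ΔM = M₂ − M₁ = 118.2036 − 64.9815 = 53.2221 million.

₳53.222 million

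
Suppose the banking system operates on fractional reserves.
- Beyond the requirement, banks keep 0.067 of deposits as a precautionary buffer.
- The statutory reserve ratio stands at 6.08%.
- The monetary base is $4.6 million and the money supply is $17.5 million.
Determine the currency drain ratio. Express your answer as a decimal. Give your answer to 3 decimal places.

Using m = M/MB = 17.5/4.6 ≈ 3.804348. From m = (1 + c)/(c + rr + e), rearranging gives 1 + c = m·(c + rr + e), so c·(1 − m) = m·(rr + e) − 1.
Hence c = [m·(rr + e) − 1]/(1 − m) = [3.804348 × (0.0608 + 0.067) − 1] / (1 − 3.804348) ≈ 0.183217.

0.183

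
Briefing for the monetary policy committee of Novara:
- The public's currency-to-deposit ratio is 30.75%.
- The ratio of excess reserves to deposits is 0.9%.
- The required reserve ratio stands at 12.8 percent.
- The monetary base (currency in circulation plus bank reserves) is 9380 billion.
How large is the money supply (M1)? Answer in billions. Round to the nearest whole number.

The money multiplier is m = (1 + c) / (rr + e + c) = (1 + 0.3075) / (0.128 + 0.009 + 0.3075) ≈ 2.94151.
So M = m × MB = 2.94151 × 9380 = 27591.3638 billion.

27591 billion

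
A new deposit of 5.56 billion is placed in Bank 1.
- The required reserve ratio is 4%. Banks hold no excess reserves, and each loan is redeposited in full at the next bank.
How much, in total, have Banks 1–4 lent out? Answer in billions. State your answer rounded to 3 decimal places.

20.103 billion

Bank i lends (1 − rr)^i of the original deposit: Bank 1 lends 5.56·0.9600 = 5.3376, Bank 2 lends 5.56·0.9600² ≈ 5.1241, and so on.
Summing a geometric series: total = 5.56·[0.9600·(1 − 0.9600^4) / (1 − 0.9600)] ≈ 20.1032 billion.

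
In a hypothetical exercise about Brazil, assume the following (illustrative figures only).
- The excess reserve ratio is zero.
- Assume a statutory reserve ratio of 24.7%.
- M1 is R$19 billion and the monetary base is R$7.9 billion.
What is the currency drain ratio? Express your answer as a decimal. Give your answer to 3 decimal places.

Using m = M/MB = 19/7.9 ≈ 2.405063. From m = (1 + c)/(c + rr + e), rearranging gives 1 + c = m·(c + rr + e), so c·(1 − m) = m·(rr + e) − 1.
Hence c = [m·(rr + e) − 1]/(1 − m) = [2.405063 × (0.247 + 0) − 1] / (1 − 2.405063) ≈ 0.288919.

0.289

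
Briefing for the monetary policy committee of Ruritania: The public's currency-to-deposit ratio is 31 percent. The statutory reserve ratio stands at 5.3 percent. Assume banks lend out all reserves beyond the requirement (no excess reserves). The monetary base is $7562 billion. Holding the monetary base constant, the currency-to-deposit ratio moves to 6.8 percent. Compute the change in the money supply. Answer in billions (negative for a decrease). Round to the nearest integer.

Initially m₁ = (1 + 0.31) / (0.053 + 0.31) ≈ 3.60882, so M₁ = 3.60882 × 7562 ≈ 27289.8968 billion.
After the change m₂ = (1 + 0.068) / (0.053 + 0.068) ≈ 8.82645, so M₂ = 8.82645 × 7562 = 66745.6149 billion.
ΔM = M₂ − M₁ = 66745.6149 − 27289.8968 = 39455.7181 billion.

$39456 billion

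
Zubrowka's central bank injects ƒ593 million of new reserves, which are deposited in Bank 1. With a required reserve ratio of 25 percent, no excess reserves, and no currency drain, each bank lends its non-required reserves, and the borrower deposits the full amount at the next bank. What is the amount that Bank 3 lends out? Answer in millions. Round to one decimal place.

ƒ250.2 million

Each bank lends a fraction (1 − rr) = 0.7500 of the deposit it receives, so Bank 3 receives 593·0.7500^2 and lends 593·0.7500^3 ≈ 250.1719 million.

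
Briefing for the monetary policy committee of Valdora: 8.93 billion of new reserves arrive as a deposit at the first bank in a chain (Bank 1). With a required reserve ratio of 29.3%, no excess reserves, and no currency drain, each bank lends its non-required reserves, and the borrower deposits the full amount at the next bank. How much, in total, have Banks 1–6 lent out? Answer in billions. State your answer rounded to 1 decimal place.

18.9 billion

Bank i lends (1 − rr)^i of the original deposit: Bank 1 lends 8.93·0.7070 ≈ 6.3135, Bank 2 lends 8.93·0.7070² ≈ 4.4637, and so on.
Summing a geometric series: total = 8.93·[0.7070·(1 − 0.7070^6) / (1 − 0.7070)] ≈ 18.8568 billion.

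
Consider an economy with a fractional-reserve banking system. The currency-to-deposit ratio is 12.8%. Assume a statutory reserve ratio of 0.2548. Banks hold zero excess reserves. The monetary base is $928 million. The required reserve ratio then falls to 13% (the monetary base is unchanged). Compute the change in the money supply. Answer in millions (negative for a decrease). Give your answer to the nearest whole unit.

$1323 million

Initially m₁ = (1 + 0.128) / (0.2548 + 0.128) ≈ 2.9467, so M₁ = 2.9467 × 928 = 2734.5376 million.
After the change m₂ = (1 + 0.128) / (0.13 + 0.128) ≈ 4.3721, so M₂ = 4.3721 × 928 = 4057.3088 million.
ΔM = M₂ − M₁ = 4057.3088 − 2734.5376 = 1322.7712 million.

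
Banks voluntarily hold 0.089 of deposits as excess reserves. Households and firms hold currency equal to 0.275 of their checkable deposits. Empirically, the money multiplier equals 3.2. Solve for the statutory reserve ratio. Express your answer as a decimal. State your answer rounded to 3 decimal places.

Using m = 3.2. Since m = (1 + c)/(c + rr + e), the denominator satisfies c + rr + e = (1 + c)/m = (1 + 0.275) / 3.2 ≈ 0.398437.
With c = 0.275 and e = 0.089, the statutory reserve ratio is 0.398437 − 0.275 − 0.089 = 0.034437.

0.034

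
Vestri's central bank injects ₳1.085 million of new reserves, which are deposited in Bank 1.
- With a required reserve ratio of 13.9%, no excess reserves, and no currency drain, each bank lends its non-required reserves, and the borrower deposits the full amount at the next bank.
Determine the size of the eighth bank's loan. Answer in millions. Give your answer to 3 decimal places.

₳0.328 million

Each bank lends a fraction (1 − rr) = 0.8610 of the deposit it receives, so Bank 8 receives 1.085·0.8610^7 and lends 1.085·0.8610^8 ≈ 0.3277 million.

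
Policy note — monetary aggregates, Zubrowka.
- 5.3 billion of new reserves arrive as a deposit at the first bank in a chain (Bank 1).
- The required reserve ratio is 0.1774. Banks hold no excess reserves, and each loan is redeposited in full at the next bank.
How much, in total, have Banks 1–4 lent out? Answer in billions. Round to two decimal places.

13.32 billion

Bank i lends (1 − rr)^i of the original deposit: Bank 1 lends 5.3·0.8226 ≈ 4.3598, Bank 2 lends 5.3·0.8226² ≈ 3.5864, and so on.
Summing a geometric series: total = 5.3·[0.8226·(1 − 0.8226^4) / (1 − 0.8226)] ≈ 13.3231 billion.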